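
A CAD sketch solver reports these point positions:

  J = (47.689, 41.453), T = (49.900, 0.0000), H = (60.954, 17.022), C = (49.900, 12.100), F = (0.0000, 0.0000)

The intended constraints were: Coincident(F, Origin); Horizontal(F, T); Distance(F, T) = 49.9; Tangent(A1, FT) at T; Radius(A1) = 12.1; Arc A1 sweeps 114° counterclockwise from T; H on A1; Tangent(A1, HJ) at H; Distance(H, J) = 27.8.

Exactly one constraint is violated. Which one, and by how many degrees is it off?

Tangent(A1, HJ) at H — off by 4.50°.

F = (0.00, 0.00) ✓; F.y = 0.00, T.y = 0.00 ✓; |FT| = 49.90 ✓; ∠(CT, TF) = 90.00° ✓; |CT| = 12.10 ✓; bearing(C→H) − bearing(C→T) = 114.0° ✓; |CH| = 12.10 ✓; ∠(CH, HJ) = 85.50° ✗; |HJ| = 27.80 ✓.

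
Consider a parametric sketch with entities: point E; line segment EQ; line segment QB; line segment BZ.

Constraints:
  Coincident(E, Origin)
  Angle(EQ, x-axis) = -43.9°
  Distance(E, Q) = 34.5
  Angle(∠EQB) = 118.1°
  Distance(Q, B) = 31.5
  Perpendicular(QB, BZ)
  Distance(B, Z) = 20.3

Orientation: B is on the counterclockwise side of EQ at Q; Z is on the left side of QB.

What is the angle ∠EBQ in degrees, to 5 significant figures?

32.511°

E is at the origin; EQ runs at -43.9° with length 34.5, so Q = 34.5·(cos -43.9°, sin -43.9°) = (24.859, -23.922). ∠EQB = 118.1°, so QB runs at -43.9° + (180° − 118.1°) = 18.000° from the x-axis; with |QB| = 31.5, B = Q + 31.5·(cos 18.000°, sin 18.000°) = (54.817, -14.188). Then cos ∠EBQ = BE·BQ / (|BE||BQ|), giving 32.511°.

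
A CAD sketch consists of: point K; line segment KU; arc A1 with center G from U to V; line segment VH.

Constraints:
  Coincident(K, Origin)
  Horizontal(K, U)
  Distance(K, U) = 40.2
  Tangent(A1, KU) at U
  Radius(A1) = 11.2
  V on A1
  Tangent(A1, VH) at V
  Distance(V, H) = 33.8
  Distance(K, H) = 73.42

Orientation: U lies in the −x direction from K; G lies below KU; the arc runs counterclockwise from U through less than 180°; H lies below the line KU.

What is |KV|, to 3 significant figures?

51.3

Checks: K.y = 0.00, U.y = 0.00 ✓; |GV| = 11.20 ✓; ∠(GV, VH) = 90.00° ✓; |VH| = 33.80 ✓; |KH| = 73.42 ✓.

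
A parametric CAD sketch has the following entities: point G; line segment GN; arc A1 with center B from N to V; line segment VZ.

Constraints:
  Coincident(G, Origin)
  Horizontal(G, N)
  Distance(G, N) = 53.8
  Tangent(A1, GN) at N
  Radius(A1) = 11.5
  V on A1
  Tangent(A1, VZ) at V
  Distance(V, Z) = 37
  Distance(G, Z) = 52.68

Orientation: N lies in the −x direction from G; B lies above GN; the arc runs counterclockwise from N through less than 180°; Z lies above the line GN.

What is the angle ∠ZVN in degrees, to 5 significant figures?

144.54°

G is at the origin; GN is horizontal with |GN| = 53.8 and N on the −x side, so N = (-53.800, 0.0000). Since A1 is tangent to GN there, BN ⟂ GN, so B = N + (0, 11.5) = (-53.800, 11.500). Since BV ⟂ VZ (tangency), |BZ| = √(11.5² + 37.0²) = 38.746 regardless of where V sits on A1. So Z lies on both circle(G, 52.68) and circle(B, 38.746); the above-GN intersection is Z = (-30.839, 42.710). V is the foot of the tangent from Z: V = (-42.932, 7.7416).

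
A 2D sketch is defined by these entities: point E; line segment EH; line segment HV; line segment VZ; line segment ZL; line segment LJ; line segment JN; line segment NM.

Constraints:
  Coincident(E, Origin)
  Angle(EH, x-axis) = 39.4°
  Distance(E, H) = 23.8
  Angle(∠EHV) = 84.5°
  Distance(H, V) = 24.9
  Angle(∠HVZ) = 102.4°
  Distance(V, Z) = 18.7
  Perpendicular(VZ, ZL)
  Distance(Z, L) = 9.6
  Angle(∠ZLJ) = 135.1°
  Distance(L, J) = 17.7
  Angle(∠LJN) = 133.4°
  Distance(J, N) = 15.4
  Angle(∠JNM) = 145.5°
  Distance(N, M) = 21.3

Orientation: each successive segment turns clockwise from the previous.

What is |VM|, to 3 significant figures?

28.0

E is at the origin; EH runs at 39.4° with length 23.8, so H = (18.4, 15.1). ∠EHV = 84.5° gives HV at -56.1° from the x-axis; with |HV| = 24.9, V = (32.3, -5.56). ∠HVZ = 102.4° gives VZ at -134° from the x-axis; with |VZ| = 18.7, Z = (19.4, -19.1). VZ ⟂ ZL, so ZL runs at 136°; with |ZL| = 9.6, L = (12.4, -12.4). ∠ZLJ = 135.1° gives LJ at 91.4° from the x-axis; with |LJ| = 17.7, J = (12.0, 5.25). ∠LJN = 133.4° gives JN at 44.8° from the x-axis; with |JN| = 15.4, N = (22.9, 16.1). ∠JNM = 145.5° gives NM at 10.3° from the x-axis; with |NM| = 21.3, M = (43.9, 19.9). Then |VM| = |M − V| = 28.0.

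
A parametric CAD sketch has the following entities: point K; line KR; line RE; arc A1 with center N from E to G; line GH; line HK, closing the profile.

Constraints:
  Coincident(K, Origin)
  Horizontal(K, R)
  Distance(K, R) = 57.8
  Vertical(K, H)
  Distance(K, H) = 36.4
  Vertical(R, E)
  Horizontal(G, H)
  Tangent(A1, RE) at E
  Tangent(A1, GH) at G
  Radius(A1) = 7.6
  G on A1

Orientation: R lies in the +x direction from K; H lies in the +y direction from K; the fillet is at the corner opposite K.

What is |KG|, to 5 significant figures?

62.008

The virtual corner opposite K is at (57.800, 36.400). A1 meets RE tangentially, so NE is at right angles to RE and A1 meets GH tangentially, so NG is at right angles to GH, with radius 7.6, so the center N sits 7.6 in from both sides at N = (50.200, 28.800). That places the tangent points at E = (57.800, 28.800) on RE and G = (50.200, 36.400) on GH. Then |KG| = |G − K| = 62.008.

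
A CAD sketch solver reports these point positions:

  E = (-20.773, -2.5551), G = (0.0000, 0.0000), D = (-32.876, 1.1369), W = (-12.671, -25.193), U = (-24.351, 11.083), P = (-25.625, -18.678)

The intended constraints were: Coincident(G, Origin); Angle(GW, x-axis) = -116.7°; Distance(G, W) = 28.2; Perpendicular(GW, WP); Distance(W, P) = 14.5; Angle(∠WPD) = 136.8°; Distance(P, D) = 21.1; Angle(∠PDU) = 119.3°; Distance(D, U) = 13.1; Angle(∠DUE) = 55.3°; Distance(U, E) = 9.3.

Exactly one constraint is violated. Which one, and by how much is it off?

Distance(U, E) = 9.3 — off by 4.80.

G = (0.00, 0.00) ✓; GW at -116.7° ✓; |GW| = 28.20 ✓; ∠(GW, WP) = 90.00° ✓; |WP| = 14.50 ✓; ∠WPD = 136.8° ✓; |PD| = 21.10 ✓; ∠PDU = 119.3° ✓; |DU| = 13.10 ✓; ∠DUE = 55.30° ✓; |UE| = 14.10 ✗.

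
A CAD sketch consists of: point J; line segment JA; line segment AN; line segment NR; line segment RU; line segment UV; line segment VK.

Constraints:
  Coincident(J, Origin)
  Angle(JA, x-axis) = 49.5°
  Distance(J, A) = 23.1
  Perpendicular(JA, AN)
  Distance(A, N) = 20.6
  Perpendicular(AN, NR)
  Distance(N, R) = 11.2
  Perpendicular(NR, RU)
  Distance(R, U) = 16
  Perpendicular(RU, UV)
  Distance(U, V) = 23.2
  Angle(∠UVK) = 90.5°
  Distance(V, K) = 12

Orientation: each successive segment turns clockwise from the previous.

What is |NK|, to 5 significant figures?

12.749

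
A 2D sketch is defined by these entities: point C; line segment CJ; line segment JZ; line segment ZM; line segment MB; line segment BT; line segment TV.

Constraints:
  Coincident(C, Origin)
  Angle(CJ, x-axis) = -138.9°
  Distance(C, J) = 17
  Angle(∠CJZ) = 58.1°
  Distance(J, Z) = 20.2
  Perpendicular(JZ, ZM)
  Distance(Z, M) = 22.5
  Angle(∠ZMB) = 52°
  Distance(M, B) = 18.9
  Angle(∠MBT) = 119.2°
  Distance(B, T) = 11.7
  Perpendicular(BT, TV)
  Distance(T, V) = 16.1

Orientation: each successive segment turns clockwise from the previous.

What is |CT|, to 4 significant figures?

15.25

∠ZMB = 52.0° gives MB at -118.8° from the x-axis; with |MB| = 18.9, B = (-2.935, -4.200). ∠MBT = 119.2° gives BT at -179.6° from the x-axis; with |BT| = 11.7, T = (-14.63, -4.282). Then |CT| = |T − C| = 15.25.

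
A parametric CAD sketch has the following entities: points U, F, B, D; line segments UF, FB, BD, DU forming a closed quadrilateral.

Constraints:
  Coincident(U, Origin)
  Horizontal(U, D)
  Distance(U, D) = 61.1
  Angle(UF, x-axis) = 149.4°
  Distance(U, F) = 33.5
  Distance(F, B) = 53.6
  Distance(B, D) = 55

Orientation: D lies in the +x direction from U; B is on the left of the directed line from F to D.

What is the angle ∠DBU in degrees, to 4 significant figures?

76.22°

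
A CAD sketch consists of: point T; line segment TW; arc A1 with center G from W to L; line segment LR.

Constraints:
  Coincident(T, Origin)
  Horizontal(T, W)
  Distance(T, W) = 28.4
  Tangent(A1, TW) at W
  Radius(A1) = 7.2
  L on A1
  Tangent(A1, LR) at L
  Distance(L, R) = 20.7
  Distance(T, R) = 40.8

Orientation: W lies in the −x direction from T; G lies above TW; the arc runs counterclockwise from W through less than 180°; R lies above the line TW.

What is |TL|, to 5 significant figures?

23.664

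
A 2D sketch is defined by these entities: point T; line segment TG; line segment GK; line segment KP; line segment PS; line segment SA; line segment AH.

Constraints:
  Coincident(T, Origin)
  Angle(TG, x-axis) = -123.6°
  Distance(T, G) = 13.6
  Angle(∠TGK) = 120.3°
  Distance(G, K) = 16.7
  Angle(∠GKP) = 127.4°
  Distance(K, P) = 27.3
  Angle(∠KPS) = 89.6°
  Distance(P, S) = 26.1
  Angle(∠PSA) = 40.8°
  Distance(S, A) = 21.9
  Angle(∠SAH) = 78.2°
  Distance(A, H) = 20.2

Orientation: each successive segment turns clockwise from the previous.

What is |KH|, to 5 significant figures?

30.660

T is at the origin; TG runs at -123.6° with length 13.6, so G = (-7.5261, -11.328). ∠TGK = 120.3° gives GK at 176.70° from the x-axis; with |GK| = 16.7, K = (-24.198, -10.366). ∠GKP = 127.4° gives KP at 124.10° from the x-axis; with |KP| = 27.3, P = (-39.504, 12.240). ∠KPS = 89.6° gives PS at 33.700° from the x-axis; with |PS| = 26.1, S = (-17.790, 26.721). ∠PSA = 40.8° gives SA at -105.50° from the x-axis; with |SA| = 21.9, A = (-23.642, 5.6176). ∠SAH = 78.2° gives AH at 152.70° from the x-axis; with |AH| = 20.2, H = (-41.592, 14.882). Then |KH| = |H − K| = 30.660.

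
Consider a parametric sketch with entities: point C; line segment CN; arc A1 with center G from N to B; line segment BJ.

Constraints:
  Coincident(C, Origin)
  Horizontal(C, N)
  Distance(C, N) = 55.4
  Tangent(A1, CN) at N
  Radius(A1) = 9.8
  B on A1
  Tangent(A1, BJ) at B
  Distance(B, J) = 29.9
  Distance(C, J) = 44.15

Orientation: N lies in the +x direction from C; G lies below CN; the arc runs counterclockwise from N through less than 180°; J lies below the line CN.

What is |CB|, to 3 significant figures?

47.2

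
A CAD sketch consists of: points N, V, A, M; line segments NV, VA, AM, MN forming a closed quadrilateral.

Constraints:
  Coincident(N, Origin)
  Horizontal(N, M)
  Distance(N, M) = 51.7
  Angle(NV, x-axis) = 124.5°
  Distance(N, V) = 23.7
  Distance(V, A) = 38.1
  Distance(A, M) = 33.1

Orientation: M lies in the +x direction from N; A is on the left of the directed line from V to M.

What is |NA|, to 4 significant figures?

31.21

N is at the origin; NM is horizontal with |NM| = 51.7 and M in +x, so M = (51.7, 0). NV runs at 124.5° with |NV| = 23.7, so V = (-13.42, 19.53). A is determined by |VA| = 38.1 and |AM| = 33.1 together: it lies at the intersection of circle(V, 38.1) and circle(M, 33.1). With |VM| = 67.99, the foot of the radical line on VM is 36.61 from V and the perpendicular offset is √(38.1² − 36.61²) = 10.54. Taking the left-of-VM solution: A = (24.67, 19.11).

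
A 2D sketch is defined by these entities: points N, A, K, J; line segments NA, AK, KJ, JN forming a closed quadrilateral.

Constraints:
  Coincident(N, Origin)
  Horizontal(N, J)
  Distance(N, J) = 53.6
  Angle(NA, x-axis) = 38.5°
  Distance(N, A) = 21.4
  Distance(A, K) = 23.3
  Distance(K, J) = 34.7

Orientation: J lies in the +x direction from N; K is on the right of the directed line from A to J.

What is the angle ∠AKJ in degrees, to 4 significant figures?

82.49°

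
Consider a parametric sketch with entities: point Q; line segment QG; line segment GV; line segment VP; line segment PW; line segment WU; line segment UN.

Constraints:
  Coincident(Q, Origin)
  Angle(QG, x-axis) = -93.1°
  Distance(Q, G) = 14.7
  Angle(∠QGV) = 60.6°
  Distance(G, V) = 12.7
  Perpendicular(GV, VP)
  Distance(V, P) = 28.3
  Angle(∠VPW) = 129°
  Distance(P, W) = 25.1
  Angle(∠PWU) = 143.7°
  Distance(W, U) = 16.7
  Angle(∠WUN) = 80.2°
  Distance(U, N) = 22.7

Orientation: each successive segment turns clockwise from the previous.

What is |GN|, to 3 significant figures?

30.5

∠PWU = 143.7° gives WU at -29.8° from the x-axis; with |WU| = 16.7, U = (43.1, 10.6). ∠WUN = 80.2° gives UN at -130° from the x-axis; with |UN| = 22.7, N = (28.7, -6.94). Then |GN| = |N − G| = 30.5.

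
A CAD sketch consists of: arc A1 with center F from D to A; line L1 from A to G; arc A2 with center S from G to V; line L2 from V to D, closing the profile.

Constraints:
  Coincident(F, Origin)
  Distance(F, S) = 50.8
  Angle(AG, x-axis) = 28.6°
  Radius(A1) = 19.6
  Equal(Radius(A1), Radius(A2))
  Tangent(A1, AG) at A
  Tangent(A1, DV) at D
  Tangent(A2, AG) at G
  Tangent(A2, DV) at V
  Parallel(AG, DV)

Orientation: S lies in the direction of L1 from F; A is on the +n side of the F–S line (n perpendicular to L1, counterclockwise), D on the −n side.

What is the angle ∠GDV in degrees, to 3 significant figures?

37.7°

The slot axis is L1's direction at 28.6°, so u = (cos 28.6°, sin 28.6°) = (0.878, 0.479) and n = (−sin 28.6°, cos 28.6°) = (-0.479, 0.878). F is at the origin and S lies 50.8 along u from F, so S = 50.8·u = (44.6, 24.3). Tangency of A1 to both parallel lines with radius 19.6 puts A and D at F ± 19.6·n: A = (-9.38, 17.2), D = (9.38, -17.2). Equal radii place G and V the same way about S: G = S + 19.6·n = (35.2, 41.5), V = S − 19.6·n = (54.0, 7.11). Then cos ∠GDV = DG·DV / (|DG||DV|), giving 37.7°.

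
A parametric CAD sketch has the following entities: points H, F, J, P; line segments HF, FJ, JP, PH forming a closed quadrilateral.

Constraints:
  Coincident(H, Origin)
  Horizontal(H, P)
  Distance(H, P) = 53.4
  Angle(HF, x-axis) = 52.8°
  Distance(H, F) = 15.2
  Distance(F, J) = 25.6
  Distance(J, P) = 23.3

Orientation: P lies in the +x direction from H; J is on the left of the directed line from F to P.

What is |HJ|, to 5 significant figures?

37.416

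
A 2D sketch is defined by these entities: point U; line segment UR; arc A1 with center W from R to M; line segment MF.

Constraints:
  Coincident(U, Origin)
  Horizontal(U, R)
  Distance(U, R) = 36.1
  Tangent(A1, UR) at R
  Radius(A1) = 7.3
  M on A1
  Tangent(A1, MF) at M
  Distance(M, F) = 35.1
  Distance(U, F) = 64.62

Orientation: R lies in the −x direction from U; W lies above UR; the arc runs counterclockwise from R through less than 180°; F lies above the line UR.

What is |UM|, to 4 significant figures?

32.32

Checks: |WM| = 7.300 ✓; ∠(WM, MF) = 90.00° ✓; |MF| = 35.10 ✓; |UF| = 64.62 ✓.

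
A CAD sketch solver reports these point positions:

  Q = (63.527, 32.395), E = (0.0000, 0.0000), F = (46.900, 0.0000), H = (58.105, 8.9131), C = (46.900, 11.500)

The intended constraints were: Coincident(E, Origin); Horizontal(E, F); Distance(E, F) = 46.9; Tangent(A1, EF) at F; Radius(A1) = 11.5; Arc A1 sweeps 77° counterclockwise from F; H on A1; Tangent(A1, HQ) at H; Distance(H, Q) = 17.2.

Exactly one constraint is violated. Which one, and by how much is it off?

Distance(H, Q) = 17.2 — off by 6.90.

E = (0.00, 0.00) ✓; E.y = 0.00, F.y = 0.00 ✓; |EF| = 46.90 ✓; ∠(CF, FE) = 90.00° ✓; |CF| = 11.50 ✓; bearing(C→H) − bearing(C→F) = 77.00° ✓; |CH| = 11.50 ✓; ∠(CH, HQ) = 90.00° ✓; |HQ| = 24.10 ✗.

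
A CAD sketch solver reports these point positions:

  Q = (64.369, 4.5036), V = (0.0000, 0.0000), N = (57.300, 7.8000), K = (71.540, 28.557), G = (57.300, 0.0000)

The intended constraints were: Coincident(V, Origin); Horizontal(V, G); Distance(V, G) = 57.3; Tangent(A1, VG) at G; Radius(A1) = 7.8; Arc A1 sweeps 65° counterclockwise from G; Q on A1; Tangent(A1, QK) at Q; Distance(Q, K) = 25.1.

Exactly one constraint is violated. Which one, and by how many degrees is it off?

Tangent(A1, QK) at Q — off by 8.40°.

V = (0.00, 0.00) ✓; V.y = 0.00, G.y = 0.00 ✓; |VG| = 57.30 ✓; ∠(NG, GV) = 90.00° ✓; |NG| = 7.800 ✓; bearing(N→Q) − bearing(N→G) = 65.00° ✓; |NQ| = 7.800 ✓; ∠(NQ, QK) = 81.60° ✗; |QK| = 25.10 ✓.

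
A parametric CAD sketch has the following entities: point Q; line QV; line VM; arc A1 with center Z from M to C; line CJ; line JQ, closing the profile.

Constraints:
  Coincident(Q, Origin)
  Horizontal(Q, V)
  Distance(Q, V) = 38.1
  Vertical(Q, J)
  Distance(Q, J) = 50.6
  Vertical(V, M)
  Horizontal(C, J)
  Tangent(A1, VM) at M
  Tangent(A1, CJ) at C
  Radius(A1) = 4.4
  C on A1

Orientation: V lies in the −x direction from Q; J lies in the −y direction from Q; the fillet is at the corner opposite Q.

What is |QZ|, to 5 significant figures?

57.185

Q is at the origin; Q and V share the same y with |QV| = 38.1 and V on the −x side, so V = (-38.100, 0.0000). QJ is vertical with |QJ| = 50.6 and J on the −y side, so J = (0.0000, -50.600). The virtual corner opposite Q is at (-38.100, -50.600). Since A1 is tangent to VM there, ZM ⟂ VM and the tangent condition forces ZC to be normal to CJ, with radius 4.4, so the center Z sits 4.4 in from both sides at Z = (-33.700, -46.200). Then |QZ| = |Z − Q| = 57.185.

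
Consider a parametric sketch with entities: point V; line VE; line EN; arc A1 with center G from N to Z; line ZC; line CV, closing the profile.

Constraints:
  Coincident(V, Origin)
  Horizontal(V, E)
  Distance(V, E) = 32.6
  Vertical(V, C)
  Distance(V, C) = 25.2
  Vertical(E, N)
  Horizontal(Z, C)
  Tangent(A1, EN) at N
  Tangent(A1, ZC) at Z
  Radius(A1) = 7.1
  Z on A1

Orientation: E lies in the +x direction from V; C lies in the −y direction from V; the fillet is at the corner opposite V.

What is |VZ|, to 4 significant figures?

35.85

V is at the origin; V and E share the same y with |VE| = 32.6 and E on the +x side, so E = (32.60, 0.000). V and C share the same x with |VC| = 25.2 and C on the −y side, so C = (0.000, -25.20). The virtual corner opposite V is at (32.60, -25.20). Tangency of A1 to EN means the radius GN is perpendicular to EN and A1 meets ZC tangentially, so GZ is at right angles to ZC, with radius 7.1, so the center G sits 7.1 in from both sides at G = (25.50, -18.10). That places the tangent points at N = (32.60, -18.10) on EN and Z = (25.50, -25.20) on ZC. Then |VZ| = |Z − V| = 35.85.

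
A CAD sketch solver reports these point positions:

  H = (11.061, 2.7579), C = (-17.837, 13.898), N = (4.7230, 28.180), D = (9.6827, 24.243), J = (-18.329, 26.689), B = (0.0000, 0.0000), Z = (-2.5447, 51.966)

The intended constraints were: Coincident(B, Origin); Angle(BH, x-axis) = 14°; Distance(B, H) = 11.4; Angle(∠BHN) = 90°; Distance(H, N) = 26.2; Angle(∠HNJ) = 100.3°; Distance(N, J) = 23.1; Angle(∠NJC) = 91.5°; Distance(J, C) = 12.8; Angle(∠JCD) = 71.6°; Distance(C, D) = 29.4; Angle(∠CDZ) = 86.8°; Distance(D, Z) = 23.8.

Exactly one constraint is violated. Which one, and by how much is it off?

Distance(D, Z) = 23.8 — off by 6.50.

B = (0.00, 0.00) ✓; BH at 14.00° ✓; |BH| = 11.40 ✓; ∠BHN = 90.00° ✓; |HN| = 26.20 ✓; ∠HNJ = 100.3° ✓; |NJ| = 23.10 ✓; ∠NJC = 91.50° ✓; |JC| = 12.80 ✓; ∠JCD = 71.60° ✓; |CD| = 29.40 ✓; ∠CDZ = 86.80° ✓; |DZ| = 30.30 ✗.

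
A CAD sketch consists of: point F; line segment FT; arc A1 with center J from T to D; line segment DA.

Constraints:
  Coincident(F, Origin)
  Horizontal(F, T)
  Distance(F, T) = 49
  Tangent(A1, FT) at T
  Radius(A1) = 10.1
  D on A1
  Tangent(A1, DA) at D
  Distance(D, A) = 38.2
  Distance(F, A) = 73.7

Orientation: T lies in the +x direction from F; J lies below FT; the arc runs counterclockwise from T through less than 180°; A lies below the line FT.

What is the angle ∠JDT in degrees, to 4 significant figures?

33.30°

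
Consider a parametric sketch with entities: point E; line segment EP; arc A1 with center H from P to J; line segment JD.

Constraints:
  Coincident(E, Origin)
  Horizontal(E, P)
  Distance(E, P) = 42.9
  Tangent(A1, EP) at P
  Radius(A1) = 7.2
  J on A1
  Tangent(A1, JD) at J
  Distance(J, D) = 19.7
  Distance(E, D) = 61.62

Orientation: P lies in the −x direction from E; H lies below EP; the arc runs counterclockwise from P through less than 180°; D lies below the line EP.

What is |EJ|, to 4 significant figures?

49.67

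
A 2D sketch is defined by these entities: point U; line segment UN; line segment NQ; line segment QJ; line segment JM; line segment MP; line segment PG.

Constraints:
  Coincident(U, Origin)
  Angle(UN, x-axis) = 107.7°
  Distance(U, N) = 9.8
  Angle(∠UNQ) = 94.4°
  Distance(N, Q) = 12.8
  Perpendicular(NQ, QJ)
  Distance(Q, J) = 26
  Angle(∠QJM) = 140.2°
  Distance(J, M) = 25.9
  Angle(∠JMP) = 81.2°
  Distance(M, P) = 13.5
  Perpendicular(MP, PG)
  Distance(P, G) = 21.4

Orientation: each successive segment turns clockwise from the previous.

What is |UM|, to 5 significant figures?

36.254

U is at the origin; UN runs at 107.7° with length 9.8, so N = (-2.9795, 9.3361). ∠UNQ = 94.4° gives NQ at 22.100° from the x-axis; with |NQ| = 12.8, Q = (8.8800, 14.152). NQ is perpendicular to QJ, so QJ runs at -67.900°; with |QJ| = 26.0, J = (18.662, -9.9380). ∠QJM = 140.2° gives JM at -107.70° from the x-axis; with |JM| = 25.9, M = (10.787, -34.612). Then |UM| = |M − U| = 36.254.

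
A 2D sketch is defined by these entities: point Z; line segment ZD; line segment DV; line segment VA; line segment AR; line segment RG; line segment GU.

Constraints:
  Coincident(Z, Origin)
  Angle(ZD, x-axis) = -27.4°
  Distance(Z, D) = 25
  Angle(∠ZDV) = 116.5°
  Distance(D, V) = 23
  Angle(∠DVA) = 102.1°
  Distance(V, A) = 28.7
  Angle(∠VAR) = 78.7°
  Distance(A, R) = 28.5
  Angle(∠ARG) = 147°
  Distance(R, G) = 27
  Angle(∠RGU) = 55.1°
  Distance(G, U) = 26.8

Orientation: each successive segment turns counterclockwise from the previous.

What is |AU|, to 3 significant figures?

36.2

∠ARG = 147.0° gives RG at -112° from the x-axis; with |RG| = 27.0, G = (-4.14, -13.3). ∠RGU = 55.1° gives GU at 13.2° from the x-axis; with |GU| = 26.8, U = (22.0, -7.17). Then |AU| = |U − A| = 36.2.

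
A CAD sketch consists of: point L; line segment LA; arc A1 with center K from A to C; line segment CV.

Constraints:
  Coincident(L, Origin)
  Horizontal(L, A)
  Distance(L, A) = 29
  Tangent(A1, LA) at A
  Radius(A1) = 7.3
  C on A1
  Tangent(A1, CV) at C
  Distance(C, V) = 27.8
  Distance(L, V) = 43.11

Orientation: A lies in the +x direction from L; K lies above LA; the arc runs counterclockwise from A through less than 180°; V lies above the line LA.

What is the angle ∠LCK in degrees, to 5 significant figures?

8.1289°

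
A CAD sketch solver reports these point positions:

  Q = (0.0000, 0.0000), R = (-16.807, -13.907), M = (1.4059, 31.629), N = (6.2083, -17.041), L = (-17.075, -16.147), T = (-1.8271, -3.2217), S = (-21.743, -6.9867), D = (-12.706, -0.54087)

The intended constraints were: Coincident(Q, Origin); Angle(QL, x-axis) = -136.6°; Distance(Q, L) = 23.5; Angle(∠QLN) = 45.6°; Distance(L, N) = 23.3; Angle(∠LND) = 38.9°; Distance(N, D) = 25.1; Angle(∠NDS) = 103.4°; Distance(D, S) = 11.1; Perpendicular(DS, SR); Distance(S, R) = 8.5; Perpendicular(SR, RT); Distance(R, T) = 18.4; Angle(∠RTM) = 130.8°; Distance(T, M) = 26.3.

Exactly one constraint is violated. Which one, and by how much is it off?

Distance(T, M) = 26.3 — off by 8.70.

Q = (0.00, 0.00) ✓; QL at -136.6° ✓; |QL| = 23.50 ✓; ∠QLN = 45.60° ✓; |LN| = 23.30 ✓; ∠LND = 38.90° ✓; |ND| = 25.10 ✓; ∠NDS = 103.4° ✓; |DS| = 11.10 ✓; ∠(DS, SR) = 90.00° ✓; |SR| = 8.500 ✓; ∠(SR, RT) = 90.00° ✓; |RT| = 18.40 ✓; ∠RTM = 130.8° ✓; |TM| = 35.00 ✗.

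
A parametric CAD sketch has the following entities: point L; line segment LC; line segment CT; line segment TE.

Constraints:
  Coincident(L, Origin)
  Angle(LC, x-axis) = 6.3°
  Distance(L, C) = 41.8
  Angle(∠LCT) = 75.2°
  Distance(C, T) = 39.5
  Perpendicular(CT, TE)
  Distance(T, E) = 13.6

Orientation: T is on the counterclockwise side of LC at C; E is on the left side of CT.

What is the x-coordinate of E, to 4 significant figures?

14.64

∠LCT = 75.2°, so CT runs at 6.3° + (180° − 75.2°) = 111.1° from the x-axis; with |CT| = 39.5, T = C + 39.5·(cos 111.1°, sin 111.1°) = (27.33, 41.44). CT ⟂ TE; with |TE| = 13.6 on the left of CT, E = T + 13.6·(-0.9330, -0.3600) = (14.64, 36.54). So E.x = 14.64.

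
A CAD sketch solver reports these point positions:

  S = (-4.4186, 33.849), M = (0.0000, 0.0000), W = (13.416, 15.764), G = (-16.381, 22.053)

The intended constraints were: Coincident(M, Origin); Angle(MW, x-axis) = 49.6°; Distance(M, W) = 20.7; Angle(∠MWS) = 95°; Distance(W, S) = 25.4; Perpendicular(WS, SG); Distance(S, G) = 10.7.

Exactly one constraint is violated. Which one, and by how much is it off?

Distance(S, G) = 10.7 — off by 6.10.

M = (0.00, 0.00) ✓; MW at 49.60° ✓; |MW| = 20.70 ✓; ∠MWS = 95.00° ✓; |WS| = 25.40 ✓; ∠(WS, SG) = 90.00° ✓; |SG| = 16.80 ✗.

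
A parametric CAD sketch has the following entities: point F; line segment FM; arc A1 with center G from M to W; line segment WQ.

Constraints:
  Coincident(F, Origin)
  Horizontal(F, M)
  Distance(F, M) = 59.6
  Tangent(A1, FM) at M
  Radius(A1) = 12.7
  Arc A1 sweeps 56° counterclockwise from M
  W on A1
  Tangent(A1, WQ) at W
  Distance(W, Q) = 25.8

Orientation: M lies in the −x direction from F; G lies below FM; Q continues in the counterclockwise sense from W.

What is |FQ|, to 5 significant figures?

88.758

F is at the origin; FM is horizontal with |FM| = 59.6 and M on the −x side, so M = (-59.600, 0.0000). Since A1 is tangent to FM there, GM ⟂ FM, so G = M + (0, -12.7) = (-59.600, -12.700). On A1, M sits at bearing 90° from G; a 56° counterclockwise sweep puts W at bearing 146°, so W = G + 12.7·(cos 146°, sin 146°) = (-70.129, -5.5983). Tangency of A1 to WQ means the radius GW is perpendicular to WQ, so WQ runs along (−sin 146°, cos 146°); with |WQ| = 25.8, Q = (-84.556, -26.987). Then |FQ| = |Q − F| = 88.758.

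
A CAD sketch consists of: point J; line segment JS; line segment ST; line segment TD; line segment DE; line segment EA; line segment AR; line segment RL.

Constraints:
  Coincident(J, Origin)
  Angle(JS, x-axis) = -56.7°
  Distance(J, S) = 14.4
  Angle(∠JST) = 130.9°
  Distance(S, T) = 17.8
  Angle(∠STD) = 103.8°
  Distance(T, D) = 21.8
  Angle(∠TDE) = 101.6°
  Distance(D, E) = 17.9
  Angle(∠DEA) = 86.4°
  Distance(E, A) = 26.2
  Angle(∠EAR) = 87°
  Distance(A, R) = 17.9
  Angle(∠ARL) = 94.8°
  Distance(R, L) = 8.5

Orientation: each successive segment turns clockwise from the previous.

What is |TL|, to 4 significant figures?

6.552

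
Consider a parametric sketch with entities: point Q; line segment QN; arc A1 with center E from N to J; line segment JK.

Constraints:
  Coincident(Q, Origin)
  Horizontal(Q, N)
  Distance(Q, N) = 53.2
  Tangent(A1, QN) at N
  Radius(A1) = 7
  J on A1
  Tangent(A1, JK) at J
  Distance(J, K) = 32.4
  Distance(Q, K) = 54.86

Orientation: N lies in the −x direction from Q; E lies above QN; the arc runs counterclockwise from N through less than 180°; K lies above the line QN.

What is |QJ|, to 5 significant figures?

46.674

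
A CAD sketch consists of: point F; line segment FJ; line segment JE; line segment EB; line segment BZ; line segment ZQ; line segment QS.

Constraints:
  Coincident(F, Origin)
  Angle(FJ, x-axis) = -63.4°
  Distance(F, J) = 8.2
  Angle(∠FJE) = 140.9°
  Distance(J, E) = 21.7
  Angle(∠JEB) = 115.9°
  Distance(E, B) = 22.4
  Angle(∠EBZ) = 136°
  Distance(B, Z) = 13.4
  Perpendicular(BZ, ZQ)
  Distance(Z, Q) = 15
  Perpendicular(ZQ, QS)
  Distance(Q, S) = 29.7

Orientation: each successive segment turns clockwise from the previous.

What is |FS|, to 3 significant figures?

29.1

F is at the origin; FJ runs at -63.4° with length 8.2, so J = (3.67, -7.33). ∠FJE = 140.9° gives JE at -102° from the x-axis; with |JE| = 21.7, E = (-1.03, -28.5). ∠JEB = 115.9° gives EB at -167° from the x-axis; with |EB| = 22.4, B = (-22.8, -33.7). ∠EBZ = 136.0° gives BZ at 149° from the x-axis; with |BZ| = 13.4, Z = (-34.3, -26.9). BZ is perpendicular to ZQ, so ZQ runs at 59.4°; with |ZQ| = 15.0, Q = (-26.7, -14.0). The perpendicularity gives QS at right angles to ZQ, so QS runs at -30.6°; with |QS| = 29.7, S = (-1.15, -29.1). Then |FS| = |S − F| = 29.1.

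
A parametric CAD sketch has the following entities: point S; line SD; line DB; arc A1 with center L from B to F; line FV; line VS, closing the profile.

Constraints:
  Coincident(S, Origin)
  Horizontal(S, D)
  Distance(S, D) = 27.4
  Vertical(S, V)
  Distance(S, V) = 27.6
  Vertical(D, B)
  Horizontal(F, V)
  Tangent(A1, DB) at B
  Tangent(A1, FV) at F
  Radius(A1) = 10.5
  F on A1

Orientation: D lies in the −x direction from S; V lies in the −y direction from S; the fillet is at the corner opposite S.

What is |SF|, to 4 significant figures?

32.36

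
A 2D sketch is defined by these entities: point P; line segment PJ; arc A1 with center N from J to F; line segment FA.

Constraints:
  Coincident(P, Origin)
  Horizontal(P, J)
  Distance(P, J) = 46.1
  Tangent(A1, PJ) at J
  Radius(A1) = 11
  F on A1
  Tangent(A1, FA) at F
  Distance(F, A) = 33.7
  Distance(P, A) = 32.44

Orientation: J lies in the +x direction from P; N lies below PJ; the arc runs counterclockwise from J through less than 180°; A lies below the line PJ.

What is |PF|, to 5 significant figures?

38.119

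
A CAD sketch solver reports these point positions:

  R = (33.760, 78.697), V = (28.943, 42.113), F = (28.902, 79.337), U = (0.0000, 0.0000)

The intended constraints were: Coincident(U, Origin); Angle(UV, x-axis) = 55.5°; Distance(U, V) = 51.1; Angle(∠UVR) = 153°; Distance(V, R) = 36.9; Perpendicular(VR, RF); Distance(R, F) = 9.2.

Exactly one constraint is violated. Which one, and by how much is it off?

Distance(R, F) = 9.2 — off by 4.30.

U = (0.00, 0.00) ✓; UV at 55.50° ✓; |UV| = 51.10 ✓; ∠UVR = 153.0° ✓; |VR| = 36.90 ✓; ∠(VR, RF) = 90.00° ✓; |RF| = 4.900 ✗.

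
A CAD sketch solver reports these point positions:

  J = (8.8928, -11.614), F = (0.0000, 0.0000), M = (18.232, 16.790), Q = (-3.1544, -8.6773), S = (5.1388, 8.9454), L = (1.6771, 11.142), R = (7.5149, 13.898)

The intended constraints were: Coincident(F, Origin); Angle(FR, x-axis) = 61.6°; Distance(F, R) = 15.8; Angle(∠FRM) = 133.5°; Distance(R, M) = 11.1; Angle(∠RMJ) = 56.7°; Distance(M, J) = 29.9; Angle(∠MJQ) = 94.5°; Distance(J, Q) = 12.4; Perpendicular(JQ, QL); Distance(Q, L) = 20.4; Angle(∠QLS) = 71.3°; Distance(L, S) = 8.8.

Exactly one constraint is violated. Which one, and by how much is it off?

Distance(L, S) = 8.8 — off by 4.70.

F = (0.00, 0.00) ✓; FR at 61.60° ✓; |FR| = 15.80 ✓; ∠FRM = 133.5° ✓; |RM| = 11.10 ✓; ∠RMJ = 56.70° ✓; |MJ| = 29.90 ✓; ∠MJQ = 94.50° ✓; |JQ| = 12.40 ✓; ∠(JQ, QL) = 90.00° ✓; |QL| = 20.40 ✓; ∠QLS = 71.30° ✓; |LS| = 4.100 ✗.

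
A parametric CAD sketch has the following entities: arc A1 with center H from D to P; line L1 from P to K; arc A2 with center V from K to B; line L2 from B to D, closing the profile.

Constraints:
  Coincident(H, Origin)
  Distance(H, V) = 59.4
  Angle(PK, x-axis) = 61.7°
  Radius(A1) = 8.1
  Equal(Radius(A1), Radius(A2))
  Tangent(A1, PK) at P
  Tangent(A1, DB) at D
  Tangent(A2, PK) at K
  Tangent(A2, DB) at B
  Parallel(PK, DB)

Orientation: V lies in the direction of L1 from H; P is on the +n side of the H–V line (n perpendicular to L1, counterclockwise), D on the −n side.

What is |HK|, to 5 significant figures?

59.950

Tangency of A1 to both parallel lines with radius 8.1 puts P and D at H ± 8.1·n: P = (-7.1319, 3.8401), D = (7.1319, -3.8401). Equal radii place K and B the same way about V: K = V + 8.1·n = (21.029, 56.140), B = V − 8.1·n = (35.293, 48.460). Then |HK| = |K − H| = 59.950.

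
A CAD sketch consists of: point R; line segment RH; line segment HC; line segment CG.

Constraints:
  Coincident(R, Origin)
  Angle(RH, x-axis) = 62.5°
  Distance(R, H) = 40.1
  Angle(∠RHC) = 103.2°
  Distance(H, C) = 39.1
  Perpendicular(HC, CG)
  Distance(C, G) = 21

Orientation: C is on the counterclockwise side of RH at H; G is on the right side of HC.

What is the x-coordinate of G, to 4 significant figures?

2.567

∠RHC = 103.2°, so HC runs at 62.5° + (180° − 103.2°) = 139.3° from the x-axis; with |HC| = 39.1, C = H + 39.1·(cos 139.3°, sin 139.3°) = (-11.13, 61.07). HC is perpendicular to CG; with |CG| = 21.0 on the right of HC, G = C + 21.0·(0.6521, 0.7581) = (2.567, 76.99). So G.x = 2.567.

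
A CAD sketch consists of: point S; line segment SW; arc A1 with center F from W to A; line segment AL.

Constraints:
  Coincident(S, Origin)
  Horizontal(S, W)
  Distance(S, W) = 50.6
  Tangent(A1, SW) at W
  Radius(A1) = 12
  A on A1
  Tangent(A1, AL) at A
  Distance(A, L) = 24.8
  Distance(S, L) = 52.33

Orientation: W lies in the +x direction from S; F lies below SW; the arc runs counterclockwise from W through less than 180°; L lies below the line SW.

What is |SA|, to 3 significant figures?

40.3

Checks: ∠(FW, WS) = 90.00° ✓; |FW| = 12.00 ✓; |FA| = 12.00 ✓; ∠(FA, AL) = 90.00° ✓; |AL| = 24.80 ✓; |SL| = 52.33 ✓.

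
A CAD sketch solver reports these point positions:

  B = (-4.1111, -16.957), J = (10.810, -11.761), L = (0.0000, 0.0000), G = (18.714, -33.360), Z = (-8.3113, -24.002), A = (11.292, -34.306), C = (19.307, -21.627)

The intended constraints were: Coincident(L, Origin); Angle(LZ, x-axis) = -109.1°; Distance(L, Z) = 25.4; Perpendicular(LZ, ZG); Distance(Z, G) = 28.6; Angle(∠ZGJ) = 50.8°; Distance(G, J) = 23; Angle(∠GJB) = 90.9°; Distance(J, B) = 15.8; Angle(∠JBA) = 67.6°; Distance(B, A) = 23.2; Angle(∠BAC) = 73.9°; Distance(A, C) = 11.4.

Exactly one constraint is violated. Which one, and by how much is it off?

Distance(A, C) = 11.4 — off by 3.60.

L = (0.00, 0.00) ✓; LZ at -109.1° ✓; |LZ| = 25.40 ✓; ∠(LZ, ZG) = 90.00° ✓; |ZG| = 28.60 ✓; ∠ZGJ = 50.80° ✓; |GJ| = 23.00 ✓; ∠GJB = 90.90° ✓; |JB| = 15.80 ✓; ∠JBA = 67.60° ✓; |BA| = 23.20 ✓; ∠BAC = 73.90° ✓; |AC| = 15.00 ✗.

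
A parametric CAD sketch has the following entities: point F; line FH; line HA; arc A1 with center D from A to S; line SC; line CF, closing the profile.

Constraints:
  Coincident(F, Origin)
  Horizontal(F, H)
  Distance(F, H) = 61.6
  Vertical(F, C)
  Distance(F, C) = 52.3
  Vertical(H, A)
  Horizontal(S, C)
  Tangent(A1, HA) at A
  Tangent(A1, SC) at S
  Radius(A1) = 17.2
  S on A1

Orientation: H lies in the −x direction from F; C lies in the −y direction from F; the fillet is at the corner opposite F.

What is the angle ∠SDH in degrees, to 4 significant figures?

153.9°

The virtual corner opposite F is at (-61.60, -52.30). A1 meets HA tangentially, so DA is at right angles to HA and the tangent condition forces DS to be normal to SC, with radius 17.2, so the center D sits 17.2 in from both sides at D = (-44.40, -35.10). That places the tangent points at A = (-61.60, -35.10) on HA and S = (-44.40, -52.30) on SC. Then cos ∠SDH = DS·DH / (|DS||DH|), giving 153.9°.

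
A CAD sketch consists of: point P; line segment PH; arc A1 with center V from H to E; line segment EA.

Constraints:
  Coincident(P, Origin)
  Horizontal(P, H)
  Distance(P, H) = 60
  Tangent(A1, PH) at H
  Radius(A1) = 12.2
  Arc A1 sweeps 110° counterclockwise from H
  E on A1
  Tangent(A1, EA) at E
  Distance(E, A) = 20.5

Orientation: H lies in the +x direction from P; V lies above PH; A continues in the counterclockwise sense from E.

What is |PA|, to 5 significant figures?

73.649

On A1, H sits at bearing -90° from V; a 110° counterclockwise sweep puts E at bearing 20°, so E = V + 12.2·(cos 20°, sin 20°) = (71.464, 16.373). Tangency of A1 to EA means the radius VE is perpendicular to EA, so EA runs along (−sin 20°, cos 20°); with |EA| = 20.5, A = (64.453, 35.636). Then |PA| = |A − P| = 73.649.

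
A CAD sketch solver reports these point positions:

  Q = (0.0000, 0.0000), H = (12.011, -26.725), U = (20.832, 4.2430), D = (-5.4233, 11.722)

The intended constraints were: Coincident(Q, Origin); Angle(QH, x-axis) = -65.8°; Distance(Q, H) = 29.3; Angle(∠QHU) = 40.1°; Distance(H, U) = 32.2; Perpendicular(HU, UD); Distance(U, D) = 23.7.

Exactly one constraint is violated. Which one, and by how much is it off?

Distance(U, D) = 23.7 — off by 3.60.

Q = (0.00, 0.00) ✓; QH at -65.80° ✓; |QH| = 29.30 ✓; ∠QHU = 40.10° ✓; |HU| = 32.20 ✓; ∠(HU, UD) = 90.00° ✓; |UD| = 27.30 ✗.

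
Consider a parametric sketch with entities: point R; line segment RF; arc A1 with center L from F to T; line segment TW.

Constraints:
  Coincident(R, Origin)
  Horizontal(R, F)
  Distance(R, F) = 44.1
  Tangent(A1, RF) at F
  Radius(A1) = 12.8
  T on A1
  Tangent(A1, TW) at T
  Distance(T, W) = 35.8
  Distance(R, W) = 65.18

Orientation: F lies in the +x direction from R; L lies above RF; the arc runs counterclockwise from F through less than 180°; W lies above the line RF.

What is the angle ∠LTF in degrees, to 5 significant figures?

32.805°

R is at the origin; R and F share the same y with |RF| = 44.1 and F on the +x side, so F = (44.100, 0.0000). Tangency of A1 to RF means the radius LF is perpendicular to RF, so L = F + (0, 12.8) = (44.100, 12.800). Since LT ⟂ TW (tangency), |LW| = √(12.8² + 35.8²) = 38.019 regardless of where T sits on A1. So W lies on both circle(R, 65.18) and circle(L, 38.019); the above-RF intersection is W = (40.974, 50.691). T is the foot of the tangent from W: T = (55.758, 18.086).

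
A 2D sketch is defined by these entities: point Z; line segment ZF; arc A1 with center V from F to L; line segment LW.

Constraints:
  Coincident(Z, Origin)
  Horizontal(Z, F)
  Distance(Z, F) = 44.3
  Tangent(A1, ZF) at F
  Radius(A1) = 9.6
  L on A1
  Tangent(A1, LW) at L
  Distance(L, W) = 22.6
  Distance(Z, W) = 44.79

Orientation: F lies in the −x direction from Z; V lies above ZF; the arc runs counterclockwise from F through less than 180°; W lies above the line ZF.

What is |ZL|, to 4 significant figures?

35.79

Z is at the origin; ZF is horizontal with |ZF| = 44.3 and F on the −x side, so F = (-44.30, 0.000). The tangent condition forces VF to be normal to ZF, so V = F + (0, 9.6) = (-44.30, 9.600). Since VL ⟂ LW (tangency), |VW| = √(9.6² + 22.6²) = 24.55 regardless of where L sits on A1. So W lies on both circle(Z, 44.79) and circle(V, 24.55); the above-ZF intersection is W = (-32.30, 31.03). L is the foot of the tangent from W: L = (-34.76, 8.558).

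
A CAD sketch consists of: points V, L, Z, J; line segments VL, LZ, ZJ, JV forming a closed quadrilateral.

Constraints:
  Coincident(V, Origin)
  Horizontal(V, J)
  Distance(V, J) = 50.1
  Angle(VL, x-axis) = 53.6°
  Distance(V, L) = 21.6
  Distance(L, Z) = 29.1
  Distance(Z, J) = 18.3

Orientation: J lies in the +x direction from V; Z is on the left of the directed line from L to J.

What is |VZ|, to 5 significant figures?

44.980

V is at the origin; VJ is horizontal with |VJ| = 50.1 and J in +x, so J = (50.1, 0). VL runs at 53.6° with |VL| = 21.6, so L = (12.818, 17.386). Z is determined by |LZ| = 29.1 and |ZJ| = 18.3 together: it lies at the intersection of circle(L, 29.1) and circle(J, 18.3). With |LJ| = 41.137, the foot of the radical line on LJ is 26.791 from L and the perpendicular offset is √(29.1² − 26.791²) = 11.361. Taking the left-of-LJ solution: Z = (41.900, 16.360).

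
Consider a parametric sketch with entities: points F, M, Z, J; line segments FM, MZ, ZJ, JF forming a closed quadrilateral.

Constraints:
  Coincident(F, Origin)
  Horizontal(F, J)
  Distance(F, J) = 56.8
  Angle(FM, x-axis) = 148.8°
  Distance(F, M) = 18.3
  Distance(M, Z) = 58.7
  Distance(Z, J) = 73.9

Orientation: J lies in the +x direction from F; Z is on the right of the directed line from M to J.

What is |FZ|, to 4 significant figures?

47.13

Checks: |MZ| = 58.70 ✓; |ZJ| = 73.90 ✓.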